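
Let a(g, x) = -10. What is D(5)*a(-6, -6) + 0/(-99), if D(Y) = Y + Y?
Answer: -100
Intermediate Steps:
D(Y) = 2*Y
D(5)*a(-6, -6) + 0/(-99) = (2*5)*(-10) + 0/(-99) = 10*(-10) + 0*(-1/99) = -100 + 0 = -100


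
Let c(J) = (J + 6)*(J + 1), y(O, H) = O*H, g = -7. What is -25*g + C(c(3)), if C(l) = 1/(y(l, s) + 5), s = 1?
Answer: 7176/41 ≈ 175.02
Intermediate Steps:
y(O, H) = H*O
c(J) = (1 + J)*(6 + J) (c(J) = (6 + J)*(1 + J) = (1 + J)*(6 + J))
C(l) = 1/(5 + l) (C(l) = 1/(1*l + 5) = 1/(l + 5) = 1/(5 + l))
-25*g + C(c(3)) = -25*(-7) + 1/(5 + (6 + 3² + 7*3)) = 175 + 1/(5 + (6 + 9 + 21)) = 175 + 1/(5 + 36) = 175 + 1/41 = 7176/41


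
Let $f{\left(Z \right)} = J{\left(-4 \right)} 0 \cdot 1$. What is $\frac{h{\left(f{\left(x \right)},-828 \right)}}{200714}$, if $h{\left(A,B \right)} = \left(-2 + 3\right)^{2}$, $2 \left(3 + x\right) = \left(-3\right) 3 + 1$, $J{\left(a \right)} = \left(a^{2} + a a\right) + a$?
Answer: $\frac{1}{200714} \approx 4.9822 \cdot 10^{-6}$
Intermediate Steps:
$J{\left(a \right)} = a + 2 a^{2}$ ($J{\left(a \right)} = \left(a^{2} + a^{2}\right) + a = 2 a^{2} + a = a + 2 a^{2}$)
$x = -7$ ($x = -3 + \frac{\left(-3\right) 3 + 1}{2} = -3 + \frac{-9 + 1}{2} = -3 + \frac{1}{2} \left(-8\right) = -3 - 4 = -7$)
$f{\left(Z \right)} = 0$ ($f{\left(Z \right)} = - 4 \left(1 + 2 \left(-4\right)\right) 0 \cdot 1 = - 4 \left(1 - 8\right) 0 \cdot 1 = \left(-4\right) \left(-7\right) 0 \cdot 1 = 28 \cdot 0 \cdot 1 = 0 \cdot 1 = 0$)
$h{\left(A,B \right)} = 1$ ($h{\left(A,B \right)} = 1^{2} = 1$)
$\frac{h{\left(f{\left(x \right)},-828 \right)}}{200714} = 1 \cdot \frac{1}{200714} = \frac{1}{200714}$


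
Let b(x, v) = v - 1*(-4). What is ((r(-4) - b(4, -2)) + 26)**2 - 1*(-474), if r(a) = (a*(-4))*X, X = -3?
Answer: 1050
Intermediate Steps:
r(a) = 12*a (r(a) = (a*(-4))*(-3) = -4*a*(-3) = 12*a)
b(x, v) = 4 + v (b(x, v) = v + 4 = 4 + v)
((r(-4) - b(4, -2)) + 26)**2 - 1*(-474) = ((12*(-4) - (4 - 2)) + 26)**2 - 1*(-474) = ((-48 - 1*2) + 26)**2 + 474 = ((-48 - 2) + 26)**2 + 474 = (-50 + 26)**2 + 474 = (-24)**2 + 474 = 576 + 474 = 1050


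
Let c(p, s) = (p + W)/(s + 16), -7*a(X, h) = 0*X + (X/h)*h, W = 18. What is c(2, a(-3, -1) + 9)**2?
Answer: 4900/7921 ≈ 0.61861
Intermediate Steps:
a(X, h) = -X/7 (a(X, h) = -(0*X + (X/h)*h)/7 = -(0 + X)/7 = -X/7)
c(p, s) = (18 + p)/(16 + s) (c(p, s) = (p + 18)/(s + 16) = (18 + p)/(16 + s))
c(2, a(-3, -1) + 9)**2 = ((18 + 2)/(16 + (-1/7*(-3) + 9)))**2 = (20/(16 + (3/7 + 9)))**2 = (20/(16 + 66/7))**2 = (20/(178/7))**2 = ((7/178)*20)**2 = (70/89)**2 = 4900/7921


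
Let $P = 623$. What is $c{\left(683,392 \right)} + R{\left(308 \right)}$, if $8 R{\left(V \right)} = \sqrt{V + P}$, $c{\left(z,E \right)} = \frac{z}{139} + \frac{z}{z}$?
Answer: $\frac{822}{139} + \frac{7 \sqrt{19}}{8} \approx 9.7277$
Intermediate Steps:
$c{\left(z,E \right)} = 1 + \frac{z}{139}$ ($c{\left(z,E \right)} = z \frac{1}{139} + 1 = \frac{z}{139} + 1 = 1 + \frac{z}{139}$)
$R{\left(V \right)} = \frac{\sqrt{623 + V}}{8}$ ($R{\left(V \right)} = \frac{\sqrt{V + 623}}{8} = \frac{\sqrt{623 + V}}{8}$)
$c{\left(683,392 \right)} + R{\left(308 \right)} = \left(1 + \frac{1}{139} \cdot 683\right) + \frac{\sqrt{623 + 308}}{8} = \left(1 + \frac{683}{139}\right) + \frac{\sqrt{931}}{8} = \frac{822}{139} + \frac{7 \sqrt{19}}{8}$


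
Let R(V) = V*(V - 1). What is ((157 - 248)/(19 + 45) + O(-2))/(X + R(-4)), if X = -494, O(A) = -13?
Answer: 923/30336 ≈ 0.030426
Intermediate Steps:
R(V) = V*(-1 + V)
((157 - 248)/(19 + 45) + O(-2))/(X + R(-4)) = ((157 - 248)/(19 + 45) - 13)/(-494 - 4*(-1 - 4)) = (-91/64 - 13)/(-494 - 4*(-5)) = (-91*1/64 - 13)/(-494 + 20) = (-91/64 - 13)/(-474) = -923/64*(-1/474) = 923/30336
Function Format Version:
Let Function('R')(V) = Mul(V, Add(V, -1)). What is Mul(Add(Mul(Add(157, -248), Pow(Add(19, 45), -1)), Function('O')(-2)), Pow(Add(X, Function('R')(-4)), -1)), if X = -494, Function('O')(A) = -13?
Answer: Rational(923, 30336) ≈ 0.030426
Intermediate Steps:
Function('R')(V) = Mul(V, Add(-1, V))
Mul(Add(Mul(Add(157, -248), Pow(Add(19, 45), -1)), Function('O')(-2)), Pow(Add(X, Function('R')(-4)), -1)) = Mul(Add(Mul(Add(157, -248), Pow(Add(19, 45), -1)), -13), Pow(Add(-494, Mul(-4, Add(-1, -4))), -1)) = Mul(Add(Mul(-91, Pow(64, -1)), -13), Pow(Add(-494, Mul(-4, -5)), -1)) = Mul(Add(Mul(-91, Rational(1, 64)), -13), Pow(Add(-494, 20), -1)) = Mul(Add(Rational(-91, 64), -13), Pow(-474, -1)) = Mul(Rational(-923, 64), Rational(-1, 474)) = Rational(923, 30336)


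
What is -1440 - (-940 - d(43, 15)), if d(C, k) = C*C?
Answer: 1349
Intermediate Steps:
d(C, k) = C**2
-1440 - (-940 - d(43, 15)) = -1440 - (-940 - 1*43**2) = -1440 - (-940 - 1*1849) = -1440 - (-940 - 1849) = -1440 - 1*(-2789) = -1440 + 2789 = 1349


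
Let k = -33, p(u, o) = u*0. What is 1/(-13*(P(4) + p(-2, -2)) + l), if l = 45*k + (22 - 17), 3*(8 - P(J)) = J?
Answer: -3/4700 ≈ -0.00063830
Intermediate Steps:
p(u, o) = 0
P(J) = 8 - J/3
l = -1480 (l = 45*(-33) + (22 - 17) = -1485 + 5 = -1480)
1/(-13*(P(4) + p(-2, -2)) + l) = 1/(-13*((8 - ⅓*4) + 0) - 1480) = 1/(-13*((8 - 4/3) + 0) - 1480) = 1/(-13*(20/3 + 0) - 1480) = 1/(-13*20/3 - 1480) = 1/(-260/3 - 1480) = 1/(-4700/3) = -3/4700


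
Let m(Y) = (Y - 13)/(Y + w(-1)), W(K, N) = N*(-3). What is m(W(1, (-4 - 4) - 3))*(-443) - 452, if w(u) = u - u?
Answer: -23776/33 ≈ -720.48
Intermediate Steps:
w(u) = 0
W(K, N) = -3*N
m(Y) = (-13 + Y)/Y (m(Y) = (Y - 13)/(Y + 0) = (-13 + Y)/Y)
m(W(1, (-4 - 4) - 3))*(-443) - 452 = ((-13 - 3*((-4 - 4) - 3))/((-3*((-4 - 4) - 3))))*(-443) - 452 = ((-13 - 3*(-8 - 3))/((-3*(-8 - 3))))*(-443) - 452 = ((-13 - 3*(-11))/((-3*(-11))))*(-443) - 452 = ((-13 + 33)/33)*(-443) - 452 = ((1/33)*20)*(-443) - 452 = (20/33)*(-443) - 452 = -8860/33 - 452 = -23776/33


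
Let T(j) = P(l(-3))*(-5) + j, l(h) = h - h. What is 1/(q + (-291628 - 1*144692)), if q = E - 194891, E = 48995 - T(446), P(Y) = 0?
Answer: -1/582662 ≈ -1.7163e-6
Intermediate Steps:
l(h) = 0
T(j) = j (T(j) = 0*(-5) + j = 0 + j = j)
E = 48549 (E = 48995 - 1*446 = 48995 - 446 = 48549)
q = -146342 (q = 48549 - 194891 = -146342)
1/(q + (-291628 - 1*144692)) = 1/(-146342 + (-291628 - 1*144692)) = 1/(-146342 + (-291628 - 144692)) = 1/(-146342 - 436320) = 1/(-582662) = -1/582662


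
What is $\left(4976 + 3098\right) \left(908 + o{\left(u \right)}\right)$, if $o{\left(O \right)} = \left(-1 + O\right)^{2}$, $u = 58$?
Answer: $33563618$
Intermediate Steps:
$\left(4976 + 3098\right) \left(908 + o{\left(u \right)}\right) = \left(4976 + 3098\right) \left(908 + \left(-1 + 58\right)^{2}\right) = 8074 \left(908 + 57^{2}\right) = 8074 \left(908 + 3249\right) = 8074 \cdot 4157 = 33563618$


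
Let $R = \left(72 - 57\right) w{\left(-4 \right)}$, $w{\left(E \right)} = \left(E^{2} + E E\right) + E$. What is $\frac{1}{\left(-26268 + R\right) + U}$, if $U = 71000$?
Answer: $\frac{1}{45152} \approx 2.2147 \cdot 10^{-5}$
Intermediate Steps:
$w{\left(E \right)} = E + 2 E^{2}$ ($w{\left(E \right)} = \left(E^{2} + E^{2}\right) + E = 2 E^{2} + E = E + 2 E^{2}$)
$R = 420$ ($R = \left(72 - 57\right) \left(- 4 \left(1 + 2 \left(-4\right)\right)\right) = 15 \left(- 4 \left(1 - 8\right)\right) = 15 \left(\left(-4\right) \left(-7\right)\right) = 15 \cdot 28 = 420$)
$\frac{1}{\left(-26268 + R\right) + U} = \frac{1}{\left(-26268 + 420\right) + 71000} = \frac{1}{-25848 + 71000} = \frac{1}{45152}$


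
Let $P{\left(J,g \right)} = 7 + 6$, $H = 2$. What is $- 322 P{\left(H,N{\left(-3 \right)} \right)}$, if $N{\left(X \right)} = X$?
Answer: $-4186$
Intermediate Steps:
$P{\left(J,g \right)} = 13$
$- 322 P{\left(H,N{\left(-3 \right)} \right)} = \left(-322\right) 13 = -4186$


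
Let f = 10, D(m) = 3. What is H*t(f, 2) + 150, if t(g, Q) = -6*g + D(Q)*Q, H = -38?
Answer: 2202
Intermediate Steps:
t(g, Q) = -6*g + 3*Q
H*t(f, 2) + 150 = -38*(-6*10 + 3*2) + 150 = -38*(-60 + 6) + 150 = -38*(-54) + 150 = 2052 + 150 = 2202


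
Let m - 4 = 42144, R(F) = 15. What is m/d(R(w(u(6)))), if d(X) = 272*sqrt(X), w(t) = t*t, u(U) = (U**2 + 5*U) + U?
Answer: 10537*sqrt(15)/1020 ≈ 40.009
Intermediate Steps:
u(U) = U**2 + 6*U
w(t) = t**2
m = 42148 (m = 4 + 42144 = 42148)
m/d(R(w(u(6)))) = 42148/((272*sqrt(15))) = 42148*(sqrt(15)/4080) = 10537*sqrt(15)/1020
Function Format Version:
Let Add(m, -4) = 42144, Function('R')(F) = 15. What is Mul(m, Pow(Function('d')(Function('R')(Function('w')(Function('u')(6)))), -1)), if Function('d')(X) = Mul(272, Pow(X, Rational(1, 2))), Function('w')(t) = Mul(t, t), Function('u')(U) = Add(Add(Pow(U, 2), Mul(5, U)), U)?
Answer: Mul(Rational(10537, 1020), Pow(15, Rational(1, 2))) ≈ 40.009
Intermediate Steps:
Function('u')(U) = Add(Pow(U, 2), Mul(6, U))
Function('w')(t) = Pow(t, 2)
m = 42148 (m = Add(4, 42144) = 42148)
Mul(m, Pow(Function('d')(Function('R')(Function('w')(Function('u')(6)))), -1)) = Mul(42148, Pow(Mul(272, Pow(15, Rational(1, 2))), -1)) = Mul(42148, Mul(Rational(1, 4080), Pow(15, Rational(1, 2)))) = Mul(Rational(10537, 1020), Pow(15, Rational(1, 2)))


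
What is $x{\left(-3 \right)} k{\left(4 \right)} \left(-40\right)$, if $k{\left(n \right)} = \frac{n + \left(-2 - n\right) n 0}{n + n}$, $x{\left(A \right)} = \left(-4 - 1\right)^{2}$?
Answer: $-500$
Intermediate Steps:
$x{\left(A \right)} = 25$ ($x{\left(A \right)} = \left(-5\right)^{2} = 25$)
$k{\left(n \right)} = \frac{1}{2}$ ($k{\left(n \right)} = \frac{n + n \left(-2 - n\right) 0}{2 n} = \left(n + 0\right) \frac{1}{2 n} = n \frac{1}{2 n} = \frac{1}{2}$)
$x{\left(-3 \right)} k{\left(4 \right)} \left(-40\right) = 25 \cdot \frac{1}{2} \left(-40\right) = \frac{25}{2} \left(-40\right) = -500$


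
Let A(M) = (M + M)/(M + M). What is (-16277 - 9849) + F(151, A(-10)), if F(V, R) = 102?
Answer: -26024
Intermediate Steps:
A(M) = 1 (A(M) = (2*M)/((2*M)) = (2*M)*(1/(2*M)) = 1)
(-16277 - 9849) + F(151, A(-10)) = (-16277 - 9849) + 102 = -26126 + 102 = -26024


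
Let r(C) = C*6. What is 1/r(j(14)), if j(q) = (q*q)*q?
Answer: 1/16464 ≈ 6.0739e-5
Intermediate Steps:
j(q) = q³ (j(q) = q²*q = q³)
r(C) = 6*C
1/r(j(14)) = 1/(6*14³) = 1/(6*2744) = 1/16464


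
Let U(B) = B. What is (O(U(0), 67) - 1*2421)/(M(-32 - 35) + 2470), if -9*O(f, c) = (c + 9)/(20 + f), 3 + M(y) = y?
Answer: -27241/27000 ≈ -1.0089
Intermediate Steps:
M(y) = -3 + y
O(f, c) = -(9 + c)/(9*(20 + f)) (O(f, c) = -(c + 9)/(9*(20 + f)) = -(9 + c)/(9*(20 + f)))
(O(U(0), 67) - 1*2421)/(M(-32 - 35) + 2470) = ((-9 - 1*67)/(9*(20 + 0)) - 1*2421)/((-3 + (-32 - 35)) + 2470) = ((1/9)*(-9 - 67)/20 - 2421)/((-3 - 67) + 2470) = ((1/9)*(1/20)*(-76) - 2421)/(-70 + 2470) = (-19/45 - 2421)/2400 = -108964/45*1/2400 = -27241/27000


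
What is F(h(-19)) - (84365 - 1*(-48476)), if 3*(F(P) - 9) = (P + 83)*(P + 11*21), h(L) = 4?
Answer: -126017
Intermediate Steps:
F(P) = 9 + (83 + P)*(231 + P)/3 (F(P) = 9 + ((P + 83)*(P + 11*21))/3 = 9 + ((83 + P)*(P + 231))/3 = 9 + ((83 + P)*(231 + P))/3 = 9 + (83 + P)*(231 + P)/3)
F(h(-19)) - (84365 - 1*(-48476)) = (6400 + (⅓)*4² + (314/3)*4) - (84365 - 1*(-48476)) = (6400 + (⅓)*16 + 1256/3) - (84365 + 48476) = (6400 + 16/3 + 1256/3) - 1*132841 = 6824 - 132841 = -126017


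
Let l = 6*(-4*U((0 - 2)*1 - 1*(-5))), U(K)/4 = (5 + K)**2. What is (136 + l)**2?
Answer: 36096064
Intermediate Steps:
U(K) = 4*(5 + K)**2
l = -6144 (l = 6*(-16*(5 + ((0 - 2)*1 - 1*(-5)))**2) = 6*(-16*(5 + (-2*1 + 5))**2) = 6*(-16*(5 + (-2 + 5))**2) = 6*(-16*(5 + 3)**2) = 6*(-16*8**2) = 6*(-16*64) = 6*(-4*256) = 6*(-1024) = -6144)
(136 + l)**2 = (136 - 6144)**2 = (-6008)**2 = 36096064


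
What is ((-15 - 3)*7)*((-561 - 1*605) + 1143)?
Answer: 2898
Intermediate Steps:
((-15 - 3)*7)*((-561 - 1*605) + 1143) = (-18*7)*((-561 - 605) + 1143) = -126*(-1166 + 1143) = -126*(-23) = 2898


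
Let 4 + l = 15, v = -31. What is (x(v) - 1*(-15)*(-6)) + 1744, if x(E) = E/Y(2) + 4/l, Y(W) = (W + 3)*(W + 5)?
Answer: 636589/385 ≈ 1653.5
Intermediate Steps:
l = 11 (l = -4 + 15 = 11)
Y(W) = (3 + W)*(5 + W)
x(E) = 4/11 + E/35 (x(E) = E/(15 + 2² + 8*2) + 4/11 = E/(15 + 4 + 16) + 4*(1/11) = E/35 + 4/11 = 4/11 + E/35)
(x(v) - 1*(-15)*(-6)) + 1744 = ((4/11 + (1/35)*(-31)) - 1*(-15)*(-6)) + 1744 = ((4/11 - 31/35) + 15*(-6)) + 1744 = (-201/385 - 90) + 1744 = -34851/385 + 1744 = 636589/385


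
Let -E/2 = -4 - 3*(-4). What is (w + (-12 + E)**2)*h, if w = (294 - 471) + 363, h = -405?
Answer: -392850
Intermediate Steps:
w = 186 (w = -177 + 363 = 186)
E = -16 (E = -2*(-4 - 3*(-4)) = -2*(-4 + 12) = -2*8 = -16)
(w + (-12 + E)**2)*h = (186 + (-12 - 16)**2)*(-405) = (186 + (-28)**2)*(-405) = (186 + 784)*(-405) = 970*(-405) = -392850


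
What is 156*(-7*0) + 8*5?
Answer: 40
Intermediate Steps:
156*(-7*0) + 8*5 = 156*0 + 40 = 0 + 40 = 40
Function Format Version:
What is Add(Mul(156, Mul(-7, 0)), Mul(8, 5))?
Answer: 40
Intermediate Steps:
Add(Mul(156, Mul(-7, 0)), Mul(8, 5)) = Add(Mul(156, 0), 40) = Add(0, 40) = 40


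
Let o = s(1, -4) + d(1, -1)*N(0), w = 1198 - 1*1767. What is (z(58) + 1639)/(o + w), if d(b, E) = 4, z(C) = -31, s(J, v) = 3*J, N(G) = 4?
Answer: -804/275 ≈ -2.9236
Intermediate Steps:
w = -569 (w = 1198 - 1767 = -569)
o = 19 (o = 3*1 + 4*4 = 3 + 16 = 19)
(z(58) + 1639)/(o + w) = (-31 + 1639)/(19 - 569) = 1608/(-550) = 1608*(-1/550) = -804/275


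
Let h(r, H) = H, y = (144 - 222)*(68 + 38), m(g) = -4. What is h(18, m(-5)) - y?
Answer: 8264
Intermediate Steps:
y = -8268 (y = -78*106 = -8268)
h(18, m(-5)) - y = -4 - 1*(-8268) = -4 + 8268 = 8264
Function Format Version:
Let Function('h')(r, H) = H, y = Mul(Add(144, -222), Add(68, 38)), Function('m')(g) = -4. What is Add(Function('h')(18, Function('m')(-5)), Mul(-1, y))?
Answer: 8264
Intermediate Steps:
y = -8268 (y = Mul(-78, 106) = -8268)
Add(Function('h')(18, Function('m')(-5)), Mul(-1, y)) = Add(-4, Mul(-1, -8268)) = Add(-4, 8268) = 8264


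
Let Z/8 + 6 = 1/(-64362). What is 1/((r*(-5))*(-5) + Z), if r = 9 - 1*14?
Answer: -32181/5567317 ≈ -0.0057803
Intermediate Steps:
r = -5 (r = 9 - 14 = -5)
Z = -1544692/32181 (Z = -48 + 8/(-64362) = -48 + 8*(-1/64362) = -48 - 4/32181 = -1544692/32181 ≈ -48.000)
1/((r*(-5))*(-5) + Z) = 1/(-5*(-5)*(-5) - 1544692/32181) = 1/(25*(-5) - 1544692/32181) = 1/(-125 - 1544692/32181) = 1/(-5567317/32181) = -32181/5567317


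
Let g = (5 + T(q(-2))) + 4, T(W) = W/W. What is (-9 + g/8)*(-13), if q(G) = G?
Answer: 403/4 ≈ 100.75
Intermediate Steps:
T(W) = 1
g = 10 (g = (5 + 1) + 4 = 6 + 4 = 10)
(-9 + g/8)*(-13) = (-9 + 10/8)*(-13) = (-9 + 10*(1/8))*(-13) = (-9 + 5/4)*(-13) = -31/4*(-13) = 403/4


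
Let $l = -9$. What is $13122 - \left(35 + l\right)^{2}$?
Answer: $12446$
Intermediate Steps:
$13122 - \left(35 + l\right)^{2} = 13122 - \left(35 - 9\right)^{2} = 13122 - 26^{2} = 13122 - 676 = 12446$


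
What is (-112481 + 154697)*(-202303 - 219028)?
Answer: -17786909496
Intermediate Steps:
(-112481 + 154697)*(-202303 - 219028) = 42216*(-421331) = -17786909496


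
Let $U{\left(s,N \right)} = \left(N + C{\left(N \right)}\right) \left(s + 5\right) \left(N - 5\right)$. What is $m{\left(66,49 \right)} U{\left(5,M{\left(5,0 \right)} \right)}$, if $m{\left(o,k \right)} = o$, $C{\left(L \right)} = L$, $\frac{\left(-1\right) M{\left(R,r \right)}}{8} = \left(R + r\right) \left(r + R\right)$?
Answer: $54120000$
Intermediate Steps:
$M{\left(R,r \right)} = - 8 \left(R + r\right)^{2}$ ($M{\left(R,r \right)} = - 8 \left(R + r\right) \left(r + R\right) = - 8 \left(R + r\right) \left(R + r\right) = - 8 \left(R + r\right)^{2}$)
$U{\left(s,N \right)} = 2 N \left(-5 + N\right) \left(5 + s\right)$ ($U{\left(s,N \right)} = \left(N + N\right) \left(s + 5\right) \left(N - 5\right) = 2 N \left(5 + s\right) \left(-5 + N\right) = 2 N \left(-5 + N\right) \left(5 + s\right)$)
$m{\left(66,49 \right)} U{\left(5,M{\left(5,0 \right)} \right)} = 66 \cdot 2 \left(- 8 \left(5 + 0\right)^{2}\right) \left(-25 - 25 + 5 \left(- 8 \left(5 + 0\right)^{2}\right) + - 8 \left(5 + 0\right)^{2} \cdot 5\right) = 66 \cdot 2 \left(- 8 \cdot 5^{2}\right) \left(-25 - 25 + 5 \left(- 8 \cdot 5^{2}\right) + - 8 \cdot 5^{2} \cdot 5\right) = 66 \cdot 2 \left(\left(-8\right) 25\right) \left(-25 - 25 + 5 \left(\left(-8\right) 25\right) + \left(-8\right) 25 \cdot 5\right) = 66 \cdot 2 \left(-200\right) \left(-25 - 25 + 5 \left(-200\right) - 1000\right) = 66 \cdot 2 \left(-200\right) \left(-25 - 25 - 1000 - 1000\right) = 66 \cdot 2 \left(-200\right) \left(-2050\right) = 66 \cdot 820000 = 54120000$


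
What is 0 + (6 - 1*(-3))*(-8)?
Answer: -72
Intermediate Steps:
0 + (6 - 1*(-3))*(-8) = 0 + (6 + 3)*(-8) = 0 + 9*(-8) = 0 - 72 = -72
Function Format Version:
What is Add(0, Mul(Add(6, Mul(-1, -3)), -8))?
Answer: -72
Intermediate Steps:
Add(0, Mul(Add(6, Mul(-1, -3)), -8)) = Add(0, Mul(Add(6, 3), -8)) = Add(0, Mul(9, -8)) = Add(0, -72) = -72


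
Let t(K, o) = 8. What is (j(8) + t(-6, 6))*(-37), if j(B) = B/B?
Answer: -333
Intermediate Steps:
j(B) = 1
(j(8) + t(-6, 6))*(-37) = (1 + 8)*(-37) = 9*(-37) = -333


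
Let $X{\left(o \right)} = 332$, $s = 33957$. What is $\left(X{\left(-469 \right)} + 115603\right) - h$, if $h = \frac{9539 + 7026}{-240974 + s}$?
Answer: $\frac{24000532460}{207017} \approx 1.1594 \cdot 10^{5}$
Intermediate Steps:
$h = - \frac{16565}{207017}$ ($h = \frac{9539 + 7026}{-240974 + 33957} = \frac{16565}{-207017} = 16565 \left(- \frac{1}{207017}\right) = - \frac{16565}{207017} \approx -0.080018$)
$\left(X{\left(-469 \right)} + 115603\right) - h = \left(332 + 115603\right) - - \frac{16565}{207017} = 115935 + \frac{16565}{207017} = \frac{24000532460}{207017}$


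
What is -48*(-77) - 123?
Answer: 3573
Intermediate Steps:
-48*(-77) - 123 = 3696 - 123 = 3573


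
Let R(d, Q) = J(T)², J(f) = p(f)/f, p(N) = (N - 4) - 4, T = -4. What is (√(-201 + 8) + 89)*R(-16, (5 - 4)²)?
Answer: 801 + 9*I*√193 ≈ 801.0 + 125.03*I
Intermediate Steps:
p(N) = -8 + N (p(N) = (-4 + N) - 4 = -8 + N)
J(f) = (-8 + f)/f
R(d, Q) = 9 (R(d, Q) = ((-8 - 4)/(-4))² = (-¼*(-12))² = 3² = 9)
(√(-201 + 8) + 89)*R(-16, (5 - 4)²) = (√(-201 + 8) + 89)*9 = (√(-193) + 89)*9 = (I*√193 + 89)*9 = (89 + I*√193)*9 = 801 + 9*I*√193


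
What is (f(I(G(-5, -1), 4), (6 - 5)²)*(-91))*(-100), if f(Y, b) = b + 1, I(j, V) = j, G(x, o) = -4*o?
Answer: 18200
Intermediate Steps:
f(Y, b) = 1 + b
(f(I(G(-5, -1), 4), (6 - 5)²)*(-91))*(-100) = ((1 + (6 - 5)²)*(-91))*(-100) = ((1 + 1²)*(-91))*(-100) = ((1 + 1)*(-91))*(-100) = (2*(-91))*(-100) = -182*(-100) = 18200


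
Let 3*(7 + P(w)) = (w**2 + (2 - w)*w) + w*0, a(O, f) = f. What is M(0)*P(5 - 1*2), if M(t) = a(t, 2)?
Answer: -10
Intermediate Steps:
M(t) = 2
P(w) = -7 + w**2/3 + w*(2 - w)/3 (P(w) = -7 + ((w**2 + (2 - w)*w) + w*0)/3 = -7 + ((w**2 + w*(2 - w)) + 0)/3 = -7 + (w**2 + w*(2 - w))/3 = -7 + (w**2/3 + w*(2 - w)/3) = -7 + w**2/3 + w*(2 - w)/3)
M(0)*P(5 - 1*2) = 2*(-7 + 2*(5 - 1*2)/3) = 2*(-7 + 2*(5 - 2)/3) = 2*(-7 + (2/3)*3) = 2*(-7 + 2) = 2*(-5) = -10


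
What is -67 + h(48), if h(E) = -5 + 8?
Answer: -64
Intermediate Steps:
h(E) = 3
-67 + h(48) = -67 + 3 = -64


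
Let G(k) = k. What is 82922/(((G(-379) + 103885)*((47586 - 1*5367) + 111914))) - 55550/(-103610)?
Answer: 486942905276/908220797679 ≈ 0.53615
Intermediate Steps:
82922/(((G(-379) + 103885)*((47586 - 1*5367) + 111914))) - 55550/(-103610) = 82922/(((-379 + 103885)*((47586 - 1*5367) + 111914))) - 55550/(-103610) = 82922/((103506*((47586 - 5367) + 111914))) - 55550*(-1/103610) = 82922/((103506*(42219 + 111914))) + 5555/10361 = 82922/((103506*154133)) + 5555/10361 = 82922/15953690298 + 5555/10361 = 82922*(1/15953690298) + 5555/10361 = 5923/1139549307 + 5555/10361 = 486942905276/908220797679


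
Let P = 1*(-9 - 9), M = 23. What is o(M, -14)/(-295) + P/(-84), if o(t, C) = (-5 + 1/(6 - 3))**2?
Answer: 5221/37170 ≈ 0.14046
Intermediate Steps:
o(t, C) = 196/9 (o(t, C) = (-5 + 1/3)**2 = (-14/3)**2 = 196/9)
P = -18 (P = 1*(-18) = -18)
o(M, -14)/(-295) + P/(-84) = (196/9)/(-295) - 18/(-84) = (196/9)*(-1/295) - 18*(-1/84) = -196/2655 + 3/14 = 5221/37170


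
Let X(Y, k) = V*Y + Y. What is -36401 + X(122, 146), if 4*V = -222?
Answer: -43050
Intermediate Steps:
V = -111/2 (V = (¼)*(-222) = -111/2 ≈ -55.500)
X(Y, k) = -109*Y/2 (X(Y, k) = -111*Y/2 + Y = -109*Y/2)
-36401 + X(122, 146) = -36401 - 109/2*122 = -36401 - 6649 = -43050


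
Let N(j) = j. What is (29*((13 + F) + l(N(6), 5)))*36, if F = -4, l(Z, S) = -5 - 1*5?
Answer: -1044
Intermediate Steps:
l(Z, S) = -10 (l(Z, S) = -5 - 5 = -10)
(29*((13 + F) + l(N(6), 5)))*36 = (29*((13 - 4) - 10))*36 = (29*(9 - 10))*36 = (29*(-1))*36 = -29*36 = -1044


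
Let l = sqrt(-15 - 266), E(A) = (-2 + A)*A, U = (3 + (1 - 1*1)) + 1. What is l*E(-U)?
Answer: 24*I*sqrt(281) ≈ 402.31*I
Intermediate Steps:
U = 4 (U = (3 + (1 - 1)) + 1 = (3 + 0) + 1 = 3 + 1 = 4)
E(A) = A*(-2 + A)
l = I*sqrt(281) (l = sqrt(-281) = I*sqrt(281) ≈ 16.763*I)
l*E(-U) = (I*sqrt(281))*((-1*4)*(-2 - 1*4)) = (I*sqrt(281))*(-4*(-2 - 4)) = (I*sqrt(281))*(-4*(-6)) = (I*sqrt(281))*24 = 24*I*sqrt(281)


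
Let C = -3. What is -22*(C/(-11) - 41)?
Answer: 896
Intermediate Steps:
-22*(C/(-11) - 41) = -22*(-3/(-11) - 41) = -22*(-3*(-1/11) - 41) = -22*(3/11 - 41) = -22*(-448/11) = 896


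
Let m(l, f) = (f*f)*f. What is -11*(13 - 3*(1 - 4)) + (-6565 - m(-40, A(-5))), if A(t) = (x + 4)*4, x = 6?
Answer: -70807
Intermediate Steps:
A(t) = 40 (A(t) = (6 + 4)*4 = 10*4 = 40)
m(l, f) = f³ (m(l, f) = f²*f = f³)
-11*(13 - 3*(1 - 4)) + (-6565 - m(-40, A(-5))) = -11*(13 - 3*(1 - 4)) + (-6565 - 1*40³) = -11*(13 - 3*(-3)) + (-6565 - 1*64000) = -11*(13 + 9) + (-6565 - 64000) = -11*22 - 70565 = -242 - 70565 = -70807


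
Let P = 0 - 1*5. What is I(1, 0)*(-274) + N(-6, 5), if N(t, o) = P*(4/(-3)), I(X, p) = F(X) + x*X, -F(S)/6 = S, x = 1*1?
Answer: 4130/3 ≈ 1376.7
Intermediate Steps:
x = 1
F(S) = -6*S
I(X, p) = -5*X (I(X, p) = -6*X + 1*X = -6*X + X = -5*X)
P = -5 (P = 0 - 5 = -5)
N(t, o) = 20/3 (N(t, o) = -20/(-3) = -20*(-1)/3 = -5*(-4/3) = 20/3)
I(1, 0)*(-274) + N(-6, 5) = -5*1*(-274) + 20/3 = -5*(-274) + 20/3 = 1370 + 20/3 = 4130/3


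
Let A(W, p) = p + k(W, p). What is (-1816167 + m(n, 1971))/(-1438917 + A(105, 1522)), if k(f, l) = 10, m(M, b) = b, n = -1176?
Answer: 1814196/1437385 ≈ 1.2621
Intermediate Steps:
A(W, p) = 10 + p (A(W, p) = p + 10 = 10 + p)
(-1816167 + m(n, 1971))/(-1438917 + A(105, 1522)) = (-1816167 + 1971)/(-1438917 + (10 + 1522)) = -1814196/(-1438917 + 1532) = -1814196/(-1437385) = -1814196*(-1/1437385) = 1814196/1437385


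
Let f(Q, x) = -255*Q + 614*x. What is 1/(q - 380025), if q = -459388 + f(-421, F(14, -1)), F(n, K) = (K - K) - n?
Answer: -1/740654 ≈ -1.3502e-6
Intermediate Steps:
F(n, K) = -n (F(n, K) = 0 - n = -n)
q = -360629 (q = -459388 + (-255*(-421) + 614*(-1*14)) = -459388 + (107355 + 614*(-14)) = -459388 + (107355 - 8596) = -459388 + 98759 = -360629)
1/(q - 380025) = 1/(-360629 - 380025) = 1/(-740654) = -1/740654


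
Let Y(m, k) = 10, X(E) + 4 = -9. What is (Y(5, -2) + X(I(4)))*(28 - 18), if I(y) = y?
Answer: -30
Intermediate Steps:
X(E) = -13 (X(E) = -4 - 9 = -13)
(Y(5, -2) + X(I(4)))*(28 - 18) = (10 - 13)*(28 - 18) = -3*10 = -30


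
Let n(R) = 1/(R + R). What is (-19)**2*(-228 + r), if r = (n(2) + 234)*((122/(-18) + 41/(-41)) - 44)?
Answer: -80295425/18 ≈ -4.4609e+6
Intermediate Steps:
n(R) = 1/(2*R)
r = -218321/18 (r = ((1/2)/2 + 234)*((122/(-18) + 41/(-41)) - 44) = ((1/2)*(1/2) + 234)*((122*(-1/18) + 41*(-1/41)) - 44) = (1/4 + 234)*((-61/9 - 1) - 44) = 937*(-70/9 - 44)/4 = (937/4)*(-466/9) = -218321/18 ≈ -12129.)
(-19)**2*(-228 + r) = (-19)**2*(-228 - 218321/18) = 361*(-222425/18) = -80295425/18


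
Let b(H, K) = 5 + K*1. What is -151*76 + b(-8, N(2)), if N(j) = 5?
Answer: -11466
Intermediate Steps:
b(H, K) = 5 + K
-151*76 + b(-8, N(2)) = -151*76 + (5 + 5) = -11476 + 10 = -11466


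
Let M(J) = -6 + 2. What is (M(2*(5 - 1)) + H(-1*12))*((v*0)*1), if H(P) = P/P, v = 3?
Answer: 0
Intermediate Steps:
M(J) = -4
H(P) = 1
(M(2*(5 - 1)) + H(-1*12))*((v*0)*1) = (-4 + 1)*((3*0)*1) = -0 = -3*0 = 0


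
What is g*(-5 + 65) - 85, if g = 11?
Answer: 575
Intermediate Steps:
g*(-5 + 65) - 85 = 11*(-5 + 65) - 85 = 11*60 - 85 = 660 - 85 = 575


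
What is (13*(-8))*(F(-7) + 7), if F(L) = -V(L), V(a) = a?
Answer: -1456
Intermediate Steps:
F(L) = -L
(13*(-8))*(F(-7) + 7) = (13*(-8))*(-1*(-7) + 7) = -104*(7 + 7) = -104*14 = -1456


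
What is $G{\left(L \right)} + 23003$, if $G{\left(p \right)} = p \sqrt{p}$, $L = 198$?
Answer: $23003 + 594 \sqrt{22} \approx 25789.0$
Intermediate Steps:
$G{\left(p \right)} = p^{\frac{3}{2}}$
$G{\left(L \right)} + 23003 = 198^{\frac{3}{2}} + 23003 = 594 \sqrt{22} + 23003 = 23003 + 594 \sqrt{22}$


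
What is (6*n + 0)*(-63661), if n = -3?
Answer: 1145898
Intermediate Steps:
(6*n + 0)*(-63661) = (6*(-3) + 0)*(-63661) = (-18 + 0)*(-63661) = -18*(-63661) = 1145898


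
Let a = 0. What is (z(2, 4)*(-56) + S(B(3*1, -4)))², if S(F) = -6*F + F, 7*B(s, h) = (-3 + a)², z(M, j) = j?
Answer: 2601769/49 ≈ 53097.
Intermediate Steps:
B(s, h) = 9/7 (B(s, h) = (-3 + 0)²/7 = (⅐)*(-3)² = (⅐)*9 = 9/7)
S(F) = -5*F
(z(2, 4)*(-56) + S(B(3*1, -4)))² = (4*(-56) - 5*9/7)² = (-224 - 45/7)² = (-1613/7)² = 2601769/49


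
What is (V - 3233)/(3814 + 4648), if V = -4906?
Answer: -8139/8462 ≈ -0.96183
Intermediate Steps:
(V - 3233)/(3814 + 4648) = (-4906 - 3233)/(3814 + 4648) = -8139/8462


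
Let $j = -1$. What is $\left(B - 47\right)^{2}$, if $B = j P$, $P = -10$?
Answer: $1369$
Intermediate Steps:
$B = 10$ ($B = \left(-1\right) \left(-10\right) = 10$)
$\left(B - 47\right)^{2} = \left(10 - 47\right)^{2} = \left(-37\right)^{2} = 1369$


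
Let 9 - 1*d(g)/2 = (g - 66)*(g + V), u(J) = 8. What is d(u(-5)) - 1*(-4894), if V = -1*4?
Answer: 5376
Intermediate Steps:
V = -4
d(g) = 18 - 2*(-66 + g)*(-4 + g) (d(g) = 18 - 2*(g - 66)*(g - 4) = 18 - 2*(-66 + g)*(-4 + g))
d(u(-5)) - 1*(-4894) = (-510 - 2*8² + 140*8) - 1*(-4894) = (-510 - 2*64 + 1120) + 4894 = (-510 - 128 + 1120) + 4894 = 482 + 4894 = 5376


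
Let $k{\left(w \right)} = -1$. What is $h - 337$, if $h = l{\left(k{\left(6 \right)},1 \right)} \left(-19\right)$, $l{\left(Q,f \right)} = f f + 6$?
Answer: $-470$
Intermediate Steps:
$l{\left(Q,f \right)} = 6 + f^{2}$ ($l{\left(Q,f \right)} = f^{2} + 6 = 6 + f^{2}$)
$h = -133$ ($h = \left(6 + 1^{2}\right) \left(-19\right) = \left(6 + 1\right) \left(-19\right) = 7 \left(-19\right) = -133$)
$h - 337 = -133 - 337 = -470$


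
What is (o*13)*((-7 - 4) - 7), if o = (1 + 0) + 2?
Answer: -702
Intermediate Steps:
o = 3 (o = 1 + 2 = 3)
(o*13)*((-7 - 4) - 7) = (3*13)*((-7 - 4) - 7) = 39*(-11 - 7) = 39*(-18) = -702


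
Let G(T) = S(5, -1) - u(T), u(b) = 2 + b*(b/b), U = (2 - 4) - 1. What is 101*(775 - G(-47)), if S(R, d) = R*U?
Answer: 75245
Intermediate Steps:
U = -3 (U = -2 - 1 = -3)
S(R, d) = -3*R (S(R, d) = R*(-3) = -3*R)
u(b) = 2 + b (u(b) = 2 + b*1 = 2 + b)
G(T) = -17 - T (G(T) = -3*5 - (2 + T) = -15 + (-2 - T) = -17 - T)
101*(775 - G(-47)) = 101*(775 - (-17 - 1*(-47))) = 101*(775 - (-17 + 47)) = 101*(775 - 1*30) = 101*(775 - 30) = 101*745 = 75245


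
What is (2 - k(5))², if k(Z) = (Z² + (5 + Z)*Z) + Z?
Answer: 6084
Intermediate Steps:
k(Z) = Z + Z² + Z*(5 + Z) (k(Z) = (Z² + Z*(5 + Z)) + Z = Z + Z² + Z*(5 + Z))
(2 - k(5))² = (2 - 2*5*(3 + 5))² = (2 - 2*5*8)² = (2 - 1*80)² = (2 - 80)² = (-78)² = 6084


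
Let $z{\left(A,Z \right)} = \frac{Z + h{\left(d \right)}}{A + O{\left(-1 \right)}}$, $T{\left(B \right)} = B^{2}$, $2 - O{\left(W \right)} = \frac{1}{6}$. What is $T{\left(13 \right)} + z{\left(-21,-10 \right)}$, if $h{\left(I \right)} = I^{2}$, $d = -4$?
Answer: $\frac{19399}{115} \approx 168.69$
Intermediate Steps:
$O{\left(W \right)} = \frac{11}{6}$ ($O{\left(W \right)} = 2 - \frac{1}{6} = \frac{11}{6}$)
$z{\left(A,Z \right)} = \frac{16 + Z}{\frac{11}{6} + A}$ ($z{\left(A,Z \right)} = \frac{Z + \left(-4\right)^{2}}{A + \frac{11}{6}} = \frac{Z + 16}{\frac{11}{6} + A} = \frac{16 + Z}{\frac{11}{6} + A}$)
$T{\left(13 \right)} + z{\left(-21,-10 \right)} = 13^{2} + \frac{6 \left(16 - 10\right)}{11 + 6 \left(-21\right)} = 169 + 6 \frac{1}{11 - 126} \cdot 6 = 169 + 6 \frac{1}{-115} \cdot 6 = 169 + 6 \left(- \frac{1}{115}\right) 6 = 169 - \frac{36}{115} = \frac{19399}{115}$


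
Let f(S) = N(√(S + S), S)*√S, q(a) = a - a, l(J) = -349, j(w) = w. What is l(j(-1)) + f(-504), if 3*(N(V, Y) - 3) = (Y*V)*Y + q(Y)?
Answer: -349 - 42674688*√2 + 18*I*√14 ≈ -6.0351e+7 + 67.35*I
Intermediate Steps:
q(a) = 0
N(V, Y) = 3 + V*Y²/3 (N(V, Y) = 3 + ((Y*V)*Y + 0)/3 = 3 + ((V*Y)*Y + 0)/3 = 3 + (V*Y² + 0)/3 = 3 + (V*Y²)/3 = 3 + V*Y²/3)
f(S) = √S*(3 + √2*S^(5/2)/3) (f(S) = (3 + √(S + S)*S²/3)*√S = (3 + √(2*S)*S²/3)*√S = (3 + (√2*√S)*S²/3)*√S = (3 + √2*S^(5/2)/3)*√S = √S*(3 + √2*S^(5/2)/3))
l(j(-1)) + f(-504) = -349 + (3*√(-504) + (⅓)*√2*(-504)³) = -349 + (3*(6*I*√14) + (⅓)*√2*(-128024064)) = -349 + (18*I*√14 - 42674688*√2) = -349 + (-42674688*√2 + 18*I*√14) = -349 - 42674688*√2 + 18*I*√14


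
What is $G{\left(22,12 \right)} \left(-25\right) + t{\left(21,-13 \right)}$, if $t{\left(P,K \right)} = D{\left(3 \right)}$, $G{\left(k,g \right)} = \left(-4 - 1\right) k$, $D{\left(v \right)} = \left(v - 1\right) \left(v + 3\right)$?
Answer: $2762$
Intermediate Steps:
$D{\left(v \right)} = \left(-1 + v\right) \left(3 + v\right)$
$G{\left(k,g \right)} = - 5 k$
$t{\left(P,K \right)} = 12$ ($t{\left(P,K \right)} = -3 + 3^{2} + 2 \cdot 3 = -3 + 9 + 6 = 12$)
$G{\left(22,12 \right)} \left(-25\right) + t{\left(21,-13 \right)} = \left(-5\right) 22 \left(-25\right) + 12 = \left(-110\right) \left(-25\right) + 12 = 2750 + 12 = 2762$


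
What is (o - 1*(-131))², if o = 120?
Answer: 63001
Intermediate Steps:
(o - 1*(-131))² = (120 - 1*(-131))² = (120 + 131)² = 251² = 63001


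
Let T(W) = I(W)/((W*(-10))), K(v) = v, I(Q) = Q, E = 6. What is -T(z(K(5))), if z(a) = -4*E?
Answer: 1/10 ≈ 0.10000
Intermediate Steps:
z(a) = -24 (z(a) = -4*6 = -24)
T(W) = -1/10 (T(W) = W/((W*(-10))) = W/((-10*W)) = W*(-1/(10*W)) = -1/10)
-T(z(K(5))) = -1*(-1/10) = 1/10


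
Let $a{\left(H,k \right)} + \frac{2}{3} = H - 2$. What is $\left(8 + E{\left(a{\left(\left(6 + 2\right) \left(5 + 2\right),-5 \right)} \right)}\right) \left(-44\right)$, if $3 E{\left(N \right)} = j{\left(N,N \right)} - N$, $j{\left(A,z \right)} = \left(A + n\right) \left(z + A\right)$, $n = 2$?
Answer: $- \frac{2325664}{27} \approx -86136.0$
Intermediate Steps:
$j{\left(A,z \right)} = \left(2 + A\right) \left(A + z\right)$ ($j{\left(A,z \right)} = \left(A + 2\right) \left(z + A\right) = \left(2 + A\right) \left(A + z\right)$)
$a{\left(H,k \right)} = - \frac{8}{3} + H$ ($a{\left(H,k \right)} = - \frac{2}{3} + \left(H - 2\right) = - \frac{2}{3} + \left(-2 + H\right) = - \frac{8}{3} + H$)
$E{\left(N \right)} = N + \frac{2 N^{2}}{3}$ ($E{\left(N \right)} = \frac{\left(N^{2} + 2 N + 2 N + N N\right) - N}{3} = \frac{\left(N^{2} + 2 N + 2 N + N^{2}\right) - N}{3} = \frac{\left(2 N^{2} + 4 N\right) - N}{3} = \frac{2 N^{2} + 3 N}{3} = N + \frac{2 N^{2}}{3}$)
$\left(8 + E{\left(a{\left(\left(6 + 2\right) \left(5 + 2\right),-5 \right)} \right)}\right) \left(-44\right) = \left(8 + \frac{\left(- \frac{8}{3} + \left(6 + 2\right) \left(5 + 2\right)\right) \left(3 + 2 \left(- \frac{8}{3} + \left(6 + 2\right) \left(5 + 2\right)\right)\right)}{3}\right) \left(-44\right) = \left(8 + \frac{\left(- \frac{8}{3} + 8 \cdot 7\right) \left(3 + 2 \left(- \frac{8}{3} + 8 \cdot 7\right)\right)}{3}\right) \left(-44\right) = \left(8 + \frac{\left(- \frac{8}{3} + 56\right) \left(3 + 2 \left(- \frac{8}{3} + 56\right)\right)}{3}\right) \left(-44\right) = \left(8 + \frac{1}{3} \cdot \frac{160}{3} \left(3 + 2 \cdot \frac{160}{3}\right)\right) \left(-44\right) = \left(8 + \frac{1}{3} \cdot \frac{160}{3} \left(3 + \frac{320}{3}\right)\right) \left(-44\right) = \left(8 + \frac{1}{3} \cdot \frac{160}{3} \cdot \frac{329}{3}\right) \left(-44\right) = \left(8 + \frac{52640}{27}\right) \left(-44\right) = \frac{52856}{27} \left(-44\right) = - \frac{2325664}{27}$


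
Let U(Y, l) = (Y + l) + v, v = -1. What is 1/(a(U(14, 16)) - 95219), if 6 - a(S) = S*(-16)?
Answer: -1/94749 ≈ -1.0554e-5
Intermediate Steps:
U(Y, l) = -1 + Y + l (U(Y, l) = (Y + l) - 1 = -1 + Y + l)
a(S) = 6 + 16*S (a(S) = 6 - S*(-16) = 6 - (-16)*S = 6 + 16*S)
1/(a(U(14, 16)) - 95219) = 1/((6 + 16*(-1 + 14 + 16)) - 95219) = 1/((6 + 16*29) - 95219) = 1/((6 + 464) - 95219) = 1/(470 - 95219) = 1/(-94749) = -1/94749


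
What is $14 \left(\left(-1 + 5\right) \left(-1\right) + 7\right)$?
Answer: $42$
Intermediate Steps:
$14 \left(\left(-1 + 5\right) \left(-1\right) + 7\right) = 14 \left(4 \left(-1\right) + 7\right) = 14 \left(-4 + 7\right) = 14 \cdot 3 = 42$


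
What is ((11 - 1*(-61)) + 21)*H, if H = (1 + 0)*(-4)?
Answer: -372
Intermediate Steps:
H = -4 (H = 1*(-4) = -4)
((11 - 1*(-61)) + 21)*H = ((11 - 1*(-61)) + 21)*(-4) = ((11 + 61) + 21)*(-4) = (72 + 21)*(-4) = 93*(-4) = -372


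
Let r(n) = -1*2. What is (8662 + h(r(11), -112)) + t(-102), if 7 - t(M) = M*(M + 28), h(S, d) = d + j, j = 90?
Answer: 1099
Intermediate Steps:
r(n) = -2
h(S, d) = 90 + d (h(S, d) = d + 90 = 90 + d)
t(M) = 7 - M*(28 + M) (t(M) = 7 - M*(M + 28) = 7 - M*(28 + M))
(8662 + h(r(11), -112)) + t(-102) = (8662 + (90 - 112)) + (7 - 1*(-102)**2 - 28*(-102)) = (8662 - 22) + (7 - 1*10404 + 2856) = 8640 + (7 - 10404 + 2856) = 8640 - 7541 = 1099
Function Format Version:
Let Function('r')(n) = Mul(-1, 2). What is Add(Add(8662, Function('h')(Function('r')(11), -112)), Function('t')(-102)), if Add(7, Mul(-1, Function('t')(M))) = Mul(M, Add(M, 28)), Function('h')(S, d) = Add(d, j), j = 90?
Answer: 1099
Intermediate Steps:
Function('r')(n) = -2
Function('h')(S, d) = Add(90, d) (Function('h')(S, d) = Add(d, 90) = Add(90, d))
Function('t')(M) = Add(7, Mul(-1, M, Add(28, M))) (Function('t')(M) = Add(7, Mul(-1, Mul(M, Add(M, 28)))) = Add(7, Mul(-1, Mul(M, Add(28, M)))) = Add(7, Mul(-1, M, Add(28, M))))
Add(Add(8662, Function('h')(Function('r')(11), -112)), Function('t')(-102)) = Add(Add(8662, Add(90, -112)), Add(7, Mul(-1, Pow(-102, 2)), Mul(-28, -102))) = Add(Add(8662, -22), Add(7, Mul(-1, 10404), 2856)) = Add(8640, Add(7, -10404, 2856)) = Add(8640, -7541) = 1099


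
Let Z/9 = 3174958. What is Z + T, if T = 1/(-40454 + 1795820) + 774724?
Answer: 51518844090637/1755366 ≈ 2.9349e+7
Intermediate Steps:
Z = 28574622 (Z = 9*3174958 = 28574622)
T = 1359924168985/1755366 (T = 1/1755366 + 774724 = 1359924168985/1755366 ≈ 7.7472e+5)
Z + T = 28574622 + 1359924168985/1755366 = 51518844090637/1755366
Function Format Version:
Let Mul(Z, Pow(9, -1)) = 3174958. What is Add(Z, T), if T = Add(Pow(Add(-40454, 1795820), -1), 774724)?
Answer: Rational(51518844090637, 1755366) ≈ 2.9349e+7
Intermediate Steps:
Z = 28574622 (Z = Mul(9, 3174958) = 28574622)
T = Rational(1359924168985, 1755366) (T = Add(Pow(1755366, -1), 774724) = Add(Rational(1, 1755366), 774724) = Rational(1359924168985, 1755366) ≈ 7.7472e+5)
Add(Z, T) = Add(28574622, Rational(1359924168985, 1755366)) = Rational(51518844090637, 1755366)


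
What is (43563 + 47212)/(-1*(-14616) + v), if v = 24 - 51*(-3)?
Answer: 90775/14793 ≈ 6.1363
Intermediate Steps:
v = 177 (v = 24 + 153 = 177)
(43563 + 47212)/(-1*(-14616) + v) = (43563 + 47212)/(-1*(-14616) + 177) = 90775/(14616 + 177) = 90775/14793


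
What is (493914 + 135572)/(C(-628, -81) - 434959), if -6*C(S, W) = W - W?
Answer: -629486/434959 ≈ -1.4472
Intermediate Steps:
C(S, W) = 0 (C(S, W) = -(W - W)/6 = -1/6*0 = 0)
(493914 + 135572)/(C(-628, -81) - 434959) = (493914 + 135572)/(0 - 434959) = 629486/(-434959) = 629486*(-1/434959) = -629486/434959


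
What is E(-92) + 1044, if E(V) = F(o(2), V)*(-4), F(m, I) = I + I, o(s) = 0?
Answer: 1780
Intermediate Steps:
F(m, I) = 2*I
E(V) = -8*V (E(V) = (2*V)*(-4) = -8*V)
E(-92) + 1044 = -8*(-92) + 1044 = 736 + 1044 = 1780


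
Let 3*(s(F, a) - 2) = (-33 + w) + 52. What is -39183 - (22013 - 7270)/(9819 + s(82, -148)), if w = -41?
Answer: -1153630932/29441 ≈ -39185.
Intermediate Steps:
s(F, a) = -16/3 (s(F, a) = 2 + ((-33 - 41) + 52)/3 = 2 + (-74 + 52)/3 = 2 + (1/3)*(-22) = 2 - 22/3 = -16/3)
-39183 - (22013 - 7270)/(9819 + s(82, -148)) = -39183 - (22013 - 7270)/(9819 - 16/3) = -39183 - 14743/29441/3 = -39183 - 14743*3/29441 = -39183 - 1*44229/29441 = -39183 - 44229/29441 = -1153630932/29441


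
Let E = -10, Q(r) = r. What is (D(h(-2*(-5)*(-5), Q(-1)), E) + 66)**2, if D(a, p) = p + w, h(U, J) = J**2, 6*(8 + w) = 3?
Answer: 9409/4 ≈ 2352.3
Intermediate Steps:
w = -15/2 (w = -8 + (1/6)*3 = -8 + 1/2 = -15/2 ≈ -7.5000)
D(a, p) = -15/2 + p (D(a, p) = p - 15/2 = -15/2 + p)
(D(h(-2*(-5)*(-5), Q(-1)), E) + 66)**2 = ((-15/2 - 10) + 66)**2 = (-35/2 + 66)**2 = (97/2)**2 = 9409/4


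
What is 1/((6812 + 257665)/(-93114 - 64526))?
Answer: -157640/264477 ≈ -0.59604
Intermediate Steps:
1/((6812 + 257665)/(-93114 - 64526)) = 1/(264477/(-157640)) = 1/(264477*(-1/157640)) = 1/(-264477/157640) = -157640/264477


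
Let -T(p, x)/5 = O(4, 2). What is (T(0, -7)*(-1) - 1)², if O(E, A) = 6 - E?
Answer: 81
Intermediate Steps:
T(p, x) = -10 (T(p, x) = -5*(6 - 1*4) = -5*(6 - 4) = -5*2 = -10)
(T(0, -7)*(-1) - 1)² = (-10*(-1) - 1)² = (10 - 1)² = 9² = 81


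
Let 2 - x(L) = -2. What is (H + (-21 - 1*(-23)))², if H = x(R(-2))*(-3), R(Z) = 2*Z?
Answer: 100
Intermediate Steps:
x(L) = 4 (x(L) = 2 - 1*(-2) = 2 + 2 = 4)
H = -12 (H = 4*(-3) = -12)
(H + (-21 - 1*(-23)))² = (-12 + (-21 - 1*(-23)))² = (-12 + (-21 + 23))² = (-12 + 2)² = (-10)² = 100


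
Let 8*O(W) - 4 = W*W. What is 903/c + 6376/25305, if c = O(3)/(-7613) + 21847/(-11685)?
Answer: -16253315693367632/33673909910865 ≈ -482.67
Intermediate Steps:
O(W) = ½ + W²/8 (O(W) = ½ + (W*W)/8 = ½ + W²/8)
c = -1330721593/711663240 (c = (½ + (⅛)*3²)/(-7613) + 21847/(-11685) = (½ + (⅛)*9)*(-1/7613) + 21847*(-1/11685) = (½ + 9/8)*(-1/7613) - 21847/11685 = (13/8)*(-1/7613) - 21847/11685 = -13/60904 - 21847/11685 = -1330721593/711663240 ≈ -1.8699)
903/c + 6376/25305 = 903/(-1330721593/711663240) + 6376/25305 = 903*(-711663240/1330721593) + 6376*(1/25305) = -642631905720/1330721593 + 6376/25305 = -16253315693367632/33673909910865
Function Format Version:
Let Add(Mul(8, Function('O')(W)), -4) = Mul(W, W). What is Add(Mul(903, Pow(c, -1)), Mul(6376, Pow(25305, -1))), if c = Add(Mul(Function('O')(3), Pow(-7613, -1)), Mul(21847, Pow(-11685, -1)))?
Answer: Rational(-16253315693367632, 33673909910865) ≈ -482.67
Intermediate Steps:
Function('O')(W) = Add(Rational(1, 2), Mul(Rational(1, 8), Pow(W, 2))) (Function('O')(W) = Add(Rational(1, 2), Mul(Rational(1, 8), Mul(W, W))) = Add(Rational(1, 2), Mul(Rational(1, 8), Pow(W, 2))))
c = Rational(-1330721593, 711663240) (c = Add(Mul(Add(Rational(1, 2), Mul(Rational(1, 8), Pow(3, 2))), Pow(-7613, -1)), Mul(21847, Pow(-11685, -1))) = Add(Mul(Add(Rational(1, 2), Mul(Rational(1, 8), 9)), Rational(-1, 7613)), Mul(21847, Rational(-1, 11685))) = Add(Mul(Add(Rational(1, 2), Rational(9, 8)), Rational(-1, 7613)), Rational(-21847, 11685)) = Add(Mul(Rational(13, 8), Rational(-1, 7613)), Rational(-21847, 11685)) = Add(Rational(-13, 60904), Rational(-21847, 11685)) = Rational(-1330721593, 711663240) ≈ -1.8699)
Add(Mul(903, Pow(c, -1)), Mul(6376, Pow(25305, -1))) = Add(Mul(903, Pow(Rational(-1330721593, 711663240), -1)), Mul(6376, Pow(25305, -1))) = Add(Mul(903, Rational(-711663240, 1330721593)), Mul(6376, Rational(1, 25305))) = Add(Rational(-642631905720, 1330721593), Rational(6376, 25305)) = Rational(-16253315693367632, 33673909910865)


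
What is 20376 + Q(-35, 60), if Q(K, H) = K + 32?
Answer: 20373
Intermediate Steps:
Q(K, H) = 32 + K
20376 + Q(-35, 60) = 20376 + (32 - 35) = 20376 - 3 = 20373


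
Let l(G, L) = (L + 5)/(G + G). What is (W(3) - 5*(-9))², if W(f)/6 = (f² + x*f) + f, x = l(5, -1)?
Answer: 385641/25 ≈ 15426.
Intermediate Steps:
l(G, L) = (5 + L)/(2*G) (l(G, L) = (5 + L)/((2*G)) = (5 + L)*(1/(2*G)) = (5 + L)/(2*G))
x = ⅖ (x = (½)*(5 - 1)/5 = (½)*(⅕)*4 = ⅖ ≈ 0.40000)
W(f) = 6*f² + 42*f/5 (W(f) = 6*((f² + 2*f/5) + f) = 6*(f² + 7*f/5) = 6*f² + 42*f/5)
(W(3) - 5*(-9))² = ((6/5)*3*(7 + 5*3) - 5*(-9))² = ((6/5)*3*(7 + 15) + 45)² = ((6/5)*3*22 + 45)² = (396/5 + 45)² = (621/5)² = 385641/25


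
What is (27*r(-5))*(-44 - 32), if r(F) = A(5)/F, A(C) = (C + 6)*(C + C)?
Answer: 45144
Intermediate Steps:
A(C) = 2*C*(6 + C) (A(C) = (6 + C)*(2*C) = 2*C*(6 + C))
r(F) = 110/F (r(F) = (2*5*(6 + 5))/F = (2*5*11)/F = 110/F)
(27*r(-5))*(-44 - 32) = (27*(110/(-5)))*(-44 - 32) = (27*(110*(-⅕)))*(-76) = (27*(-22))*(-76) = -594*(-76) = 45144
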